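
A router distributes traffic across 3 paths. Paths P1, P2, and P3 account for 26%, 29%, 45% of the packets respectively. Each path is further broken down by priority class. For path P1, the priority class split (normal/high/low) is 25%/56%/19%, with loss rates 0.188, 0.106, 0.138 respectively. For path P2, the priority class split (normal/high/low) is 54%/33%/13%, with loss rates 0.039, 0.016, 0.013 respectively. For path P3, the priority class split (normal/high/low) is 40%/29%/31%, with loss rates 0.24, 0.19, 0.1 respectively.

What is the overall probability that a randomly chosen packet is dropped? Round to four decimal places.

P(L|P1) = 0.25·0.188 + 0.56·0.106 + 0.19·0.138 = 0.047 + 0.05936 + 0.02622 = 0.13258
P(L|P2) = 0.54·0.039 + 0.33·0.016 + 0.13·0.013 = 0.02106 + 0.00528 + 0.00169 = 0.02803
P(L|P3) = 0.4·0.24 + 0.29·0.19 + 0.31·0.1 = 0.096 + 0.0551 + 0.031 = 0.1821
By total probability over the outer partition,
P(L) = 0.26·0.13258 + 0.29·0.02803 + 0.45·0.1821
      = 0.0344708 + 0.0081287 + 0.081945 = 0.1245445

P(L) ≈ 0.1245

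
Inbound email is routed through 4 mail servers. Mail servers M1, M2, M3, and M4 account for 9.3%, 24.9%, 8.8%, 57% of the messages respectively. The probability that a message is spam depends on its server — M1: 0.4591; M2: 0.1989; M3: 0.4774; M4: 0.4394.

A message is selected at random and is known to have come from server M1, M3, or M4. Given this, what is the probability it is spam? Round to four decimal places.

P(S|J) ≈ 0.4463

Let J = {M1, M3, M4}.
P(J) = 0.093 + 0.088 + 0.57 = 0.751.
P(S ∩ J) = 0.4591·0.093 + 0.4774·0.088 + 0.4394·0.57 = 0.0426963 + 0.0420112 + 0.250458 = 0.3351655.
P(S | J) = 0.3351655 / 0.751 = 0.446292…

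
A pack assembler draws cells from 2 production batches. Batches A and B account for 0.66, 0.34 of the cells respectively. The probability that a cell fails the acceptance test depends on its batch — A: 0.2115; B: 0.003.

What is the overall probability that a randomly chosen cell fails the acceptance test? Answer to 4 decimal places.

Summing over the partition,
P(F) = P(F|A)·P(A) + P(F|B)·P(B)
      = 0.2115·0.66 + 0.003·0.34
      = 0.13959 + 0.00102 = 0.14061

P(F) ≈ 0.1406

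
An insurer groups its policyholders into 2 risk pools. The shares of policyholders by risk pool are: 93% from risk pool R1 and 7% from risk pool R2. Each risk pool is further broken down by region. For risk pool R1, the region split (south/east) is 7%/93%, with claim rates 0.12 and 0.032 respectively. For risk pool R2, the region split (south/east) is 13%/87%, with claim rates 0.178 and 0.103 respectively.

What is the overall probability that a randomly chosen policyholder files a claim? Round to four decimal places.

P(C|R1) = 0.07·0.12 + 0.93·0.032 = 0.0084 + 0.02976 = 0.03816
P(C|R2) = 0.13·0.178 + 0.87·0.103 = 0.02314 + 0.08961 = 0.11275
Then overall,
P(C) = 0.93·0.03816 + 0.07·0.11275
      = 0.0354888 + 0.0078925 = 0.0433813

P(C) ≈ 0.0434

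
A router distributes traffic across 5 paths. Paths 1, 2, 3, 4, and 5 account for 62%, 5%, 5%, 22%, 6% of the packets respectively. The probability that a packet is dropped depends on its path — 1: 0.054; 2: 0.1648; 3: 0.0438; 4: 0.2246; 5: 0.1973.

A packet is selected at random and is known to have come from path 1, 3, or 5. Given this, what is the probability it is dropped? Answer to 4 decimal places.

Let S = {1, 3, 5}.
P(S) = 0.62 + 0.05 + 0.06 = 0.73.
P(L ∩ S) = 0.054·0.62 + 0.0438·0.05 + 0.1973·0.06 = 0.03348 + 0.00219 + 0.011838 = 0.047508.
P(L | S) = 0.047508 / 0.73 = 0.065079…

0.0651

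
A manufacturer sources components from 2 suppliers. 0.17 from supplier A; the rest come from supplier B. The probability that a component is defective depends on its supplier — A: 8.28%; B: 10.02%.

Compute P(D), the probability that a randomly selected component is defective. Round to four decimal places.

P(D) ≈ 0.0972

P(B) = 1 − (0.17) = 0.83.
By the law of total probability,
P(D) = P(D|A)·P(A) + P(D|B)·P(B)
      = 0.0828·0.17 + 0.1002·0.83
      = 0.014076 + 0.083166 = 0.097242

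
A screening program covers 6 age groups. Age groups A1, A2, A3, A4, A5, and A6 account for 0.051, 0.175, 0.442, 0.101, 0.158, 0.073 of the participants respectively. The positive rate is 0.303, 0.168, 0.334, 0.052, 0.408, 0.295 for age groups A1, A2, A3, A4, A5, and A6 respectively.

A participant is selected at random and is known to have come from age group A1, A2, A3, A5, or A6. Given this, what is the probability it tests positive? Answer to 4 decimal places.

0.3098

Let S = {A1, A2, A3, A5, A6}.
P(S) = 0.051 + 0.175 + 0.442 + 0.158 + 0.073 = 0.899.
P(T ∩ S) = 0.303·0.051 + 0.168·0.175 + 0.334·0.442 + 0.408·0.158 + 0.295·0.073 = 0.015453 + 0.0294 + 0.147628 + 0.064464 + 0.021535 = 0.27848.
P(T | S) = 0.27848 / 0.899 = 0.309766…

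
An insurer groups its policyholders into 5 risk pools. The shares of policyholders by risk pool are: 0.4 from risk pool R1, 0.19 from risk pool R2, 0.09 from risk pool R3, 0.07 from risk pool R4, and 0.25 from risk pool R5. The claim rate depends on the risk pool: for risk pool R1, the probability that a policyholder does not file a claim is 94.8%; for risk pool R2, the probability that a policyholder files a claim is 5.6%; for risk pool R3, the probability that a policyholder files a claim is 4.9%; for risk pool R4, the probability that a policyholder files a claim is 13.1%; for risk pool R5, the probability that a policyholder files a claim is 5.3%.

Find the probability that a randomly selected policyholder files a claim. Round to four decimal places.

P(C) ≈ 0.0583

P(C|R1) = 1 − 0.948 = 0.052.
By the law of total probability,
P(C) = P(C|R1)·P(R1) + P(C|R2)·P(R2) + P(C|R3)·P(R3) + P(C|R4)·P(R4) + P(C|R5)·P(R5)
      = 0.052·0.4 + 0.056·0.19 + 0.049·0.09 + 0.131·0.07 + 0.053·0.25
      = 0.0208 + 0.01064 + 0.00441 + 0.00917 + 0.01325 = 0.05827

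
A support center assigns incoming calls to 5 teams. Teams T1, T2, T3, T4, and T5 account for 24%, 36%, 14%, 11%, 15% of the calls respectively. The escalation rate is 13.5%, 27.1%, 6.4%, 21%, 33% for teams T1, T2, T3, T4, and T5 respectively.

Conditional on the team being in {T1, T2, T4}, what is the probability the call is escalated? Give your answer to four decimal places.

0.2156

Let S = {T1, T2, T4}.
P(S) = 0.24 + 0.36 + 0.11 = 0.71.
P(E ∩ S) = 0.135·0.24 + 0.271·0.36 + 0.21·0.11 = 0.0324 + 0.09756 + 0.0231 = 0.15306.
P(E | S) = 0.15306 / 0.71 = 0.215577…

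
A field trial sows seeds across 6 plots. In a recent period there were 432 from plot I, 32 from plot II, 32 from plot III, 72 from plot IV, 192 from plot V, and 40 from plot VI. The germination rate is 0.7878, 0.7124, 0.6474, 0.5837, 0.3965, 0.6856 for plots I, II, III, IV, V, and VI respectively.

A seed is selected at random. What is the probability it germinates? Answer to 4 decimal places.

0.6618

Total: 432 + 32 + 32 + 72 + 192 + 40 = 800.
P(I) = 432/800 = 0.54. P(II) = 32/800 = 0.04. P(III) = 32/800 = 0.04. P(IV) = 72/800 = 0.09. P(V) = 192/800 = 0.24. P(VI) = 40/800 = 0.05.
P(G) = P(G|I)·P(I) + P(G|II)·P(II) + P(G|III)·P(III) + P(G|IV)·P(IV) + P(G|V)·P(V) + P(G|VI)·P(VI)
      = 0.7878·0.54 + 0.7124·0.04 + 0.6474·0.04 + 0.5837·0.09 + 0.3965·0.24 + 0.6856·0.05
      = 0.425412 + 0.028496 + 0.025896 + 0.052533 + 0.09516 + 0.03428 = 0.661777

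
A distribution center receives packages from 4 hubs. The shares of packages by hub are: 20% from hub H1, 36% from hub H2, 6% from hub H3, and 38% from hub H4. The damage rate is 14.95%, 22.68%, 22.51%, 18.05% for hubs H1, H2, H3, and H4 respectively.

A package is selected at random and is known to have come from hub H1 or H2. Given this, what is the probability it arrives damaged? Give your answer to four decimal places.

Let S = {H1, H2}.
P(S) = 0.2 + 0.36 = 0.56.
P(D ∩ S) = 0.1495·0.2 + 0.2268·0.36 = 0.0299 + 0.081648 = 0.111548.
P(D | S) = 0.111548 / 0.56 = 0.199193…

0.1992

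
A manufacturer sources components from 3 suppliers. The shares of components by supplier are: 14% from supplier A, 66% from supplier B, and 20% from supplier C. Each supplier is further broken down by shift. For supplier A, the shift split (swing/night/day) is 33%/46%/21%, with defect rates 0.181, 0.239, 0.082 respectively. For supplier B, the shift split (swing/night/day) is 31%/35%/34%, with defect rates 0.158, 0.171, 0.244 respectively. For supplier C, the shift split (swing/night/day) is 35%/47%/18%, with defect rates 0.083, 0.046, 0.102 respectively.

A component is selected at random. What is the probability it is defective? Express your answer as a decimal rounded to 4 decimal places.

P(D|A) = 0.33·0.181 + 0.46·0.239 + 0.21·0.082 = 0.05973 + 0.10994 + 0.01722 = 0.18689
P(D|B) = 0.31·0.158 + 0.35·0.171 + 0.34·0.244 = 0.04898 + 0.05985 + 0.08296 = 0.19179
P(D|C) = 0.35·0.083 + 0.47·0.046 + 0.18·0.102 = 0.02905 + 0.02162 + 0.01836 = 0.06903
Then overall,
P(D) = 0.14·0.18689 + 0.66·0.19179 + 0.2·0.06903
      = 0.0261646 + 0.1265814 + 0.013806 = 0.166552

P(D) ≈ 0.1666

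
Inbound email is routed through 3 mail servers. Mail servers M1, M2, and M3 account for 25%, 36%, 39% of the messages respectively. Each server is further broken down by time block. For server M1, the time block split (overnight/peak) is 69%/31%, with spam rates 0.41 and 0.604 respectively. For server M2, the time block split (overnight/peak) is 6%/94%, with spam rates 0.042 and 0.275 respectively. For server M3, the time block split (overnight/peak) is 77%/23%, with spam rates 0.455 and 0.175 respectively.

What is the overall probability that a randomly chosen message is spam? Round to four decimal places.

P(S|M1) = 0.69·0.41 + 0.31·0.604 = 0.2829 + 0.18724 = 0.47014
P(S|M2) = 0.06·0.042 + 0.94·0.275 = 0.00252 + 0.2585 = 0.26102
P(S|M3) = 0.77·0.455 + 0.23·0.175 = 0.35035 + 0.04025 = 0.3906
Then overall,
P(S) = 0.25·0.47014 + 0.36·0.26102 + 0.39·0.3906
      = 0.117535 + 0.0939672 + 0.152334 = 0.3638362

P(S) ≈ 0.3638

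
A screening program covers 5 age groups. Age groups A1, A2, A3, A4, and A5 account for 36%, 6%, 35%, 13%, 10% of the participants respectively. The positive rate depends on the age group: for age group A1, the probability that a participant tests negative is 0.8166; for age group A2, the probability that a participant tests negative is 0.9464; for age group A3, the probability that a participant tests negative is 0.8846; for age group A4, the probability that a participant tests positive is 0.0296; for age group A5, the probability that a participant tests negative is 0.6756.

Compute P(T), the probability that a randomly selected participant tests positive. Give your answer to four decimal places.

0.1459

P(T|A1) = 1 − 0.8166 = 0.1834.
P(T|A2) = 1 − 0.9464 = 0.0536.
P(T|A3) = 1 − 0.8846 = 0.1154.
P(T|A5) = 1 − 0.6756 = 0.3244.
Summing over the partition,
P(T) = P(T|A1)·P(A1) + P(T|A2)·P(A2) + P(T|A3)·P(A3) + P(T|A4)·P(A4) + P(T|A5)·P(A5)
      = 0.1834·0.36 + 0.0536·0.06 + 0.1154·0.35 + 0.0296·0.13 + 0.3244·0.1
      = 0.066024 + 0.003216 + 0.04039 + 0.003848 + 0.03244 = 0.145918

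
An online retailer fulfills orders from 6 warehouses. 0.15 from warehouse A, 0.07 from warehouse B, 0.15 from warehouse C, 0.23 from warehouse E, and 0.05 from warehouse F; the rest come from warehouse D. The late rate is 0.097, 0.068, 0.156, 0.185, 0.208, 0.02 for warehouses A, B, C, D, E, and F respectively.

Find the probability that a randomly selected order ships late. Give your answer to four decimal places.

P(D) = 1 − (0.15 + 0.07 + 0.15 + 0.23 + 0.05) = 0.35.
P(L) = P(L|A)·P(A) + P(L|B)·P(B) + P(L|C)·P(C) + P(L|D)·P(D) + P(L|E)·P(E) + P(L|F)·P(F)
      = 0.097·0.15 + 0.068·0.07 + 0.156·0.15 + 0.185·0.35 + 0.208·0.23 + 0.02·0.05
      = 0.01455 + 0.00476 + 0.0234 + 0.06475 + 0.04784 + 0.001 = 0.1563

0.1563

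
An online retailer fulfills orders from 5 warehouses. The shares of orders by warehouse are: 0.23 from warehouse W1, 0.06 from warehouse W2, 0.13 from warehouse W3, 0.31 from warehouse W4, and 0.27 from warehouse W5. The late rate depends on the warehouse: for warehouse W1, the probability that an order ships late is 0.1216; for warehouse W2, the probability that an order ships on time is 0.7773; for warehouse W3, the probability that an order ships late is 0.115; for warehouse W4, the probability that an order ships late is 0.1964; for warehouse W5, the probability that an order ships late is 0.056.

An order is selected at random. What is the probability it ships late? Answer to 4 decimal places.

P(L|W2) = 1 − 0.7773 = 0.2227.
By the law of total probability,
P(L) = P(L|W1)·P(W1) + P(L|W2)·P(W2) + P(L|W3)·P(W3) + P(L|W4)·P(W4) + P(L|W5)·P(W5)
      = 0.1216·0.23 + 0.2227·0.06 + 0.115·0.13 + 0.1964·0.31 + 0.056·0.27
      = 0.027968 + 0.013362 + 0.01495 + 0.060884 + 0.01512 = 0.132284

P(L) ≈ 0.1323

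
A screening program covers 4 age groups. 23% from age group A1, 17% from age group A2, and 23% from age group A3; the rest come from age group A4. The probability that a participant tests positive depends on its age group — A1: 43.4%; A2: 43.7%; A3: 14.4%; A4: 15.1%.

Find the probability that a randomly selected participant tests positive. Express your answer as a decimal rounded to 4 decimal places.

P(A4) = 1 − (0.23 + 0.17 + 0.23) = 0.37.
P(T) = P(T|A1)·P(A1) + P(T|A2)·P(A2) + P(T|A3)·P(A3) + P(T|A4)·P(A4)
      = 0.434·0.23 + 0.437·0.17 + 0.144·0.23 + 0.151·0.37
      = 0.09982 + 0.07429 + 0.03312 + 0.05587 = 0.2631

0.2631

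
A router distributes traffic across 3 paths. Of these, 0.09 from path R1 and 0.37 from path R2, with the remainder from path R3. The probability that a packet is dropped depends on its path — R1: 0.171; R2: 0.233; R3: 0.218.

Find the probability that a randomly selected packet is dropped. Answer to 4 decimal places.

P(R3) = 1 − (0.09 + 0.37) = 0.54.
Summing over the partition,
P(L) = P(L|R1)·P(R1) + P(L|R2)·P(R2) + P(L|R3)·P(R3)
      = 0.171·0.09 + 0.233·0.37 + 0.218·0.54
      = 0.01539 + 0.08621 + 0.11772 = 0.21932

P(L) ≈ 0.2193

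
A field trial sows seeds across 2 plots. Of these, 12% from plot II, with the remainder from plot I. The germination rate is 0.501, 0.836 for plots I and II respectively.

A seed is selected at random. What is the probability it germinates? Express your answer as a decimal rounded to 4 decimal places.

P(I) = 1 − (0.12) = 0.88.
Using total probability over the partition,
P(G) = P(G|I)·P(I) + P(G|II)·P(II)
      = 0.501·0.88 + 0.836·0.12
      = 0.44088 + 0.10032 = 0.5412

P(G) ≈ 0.5412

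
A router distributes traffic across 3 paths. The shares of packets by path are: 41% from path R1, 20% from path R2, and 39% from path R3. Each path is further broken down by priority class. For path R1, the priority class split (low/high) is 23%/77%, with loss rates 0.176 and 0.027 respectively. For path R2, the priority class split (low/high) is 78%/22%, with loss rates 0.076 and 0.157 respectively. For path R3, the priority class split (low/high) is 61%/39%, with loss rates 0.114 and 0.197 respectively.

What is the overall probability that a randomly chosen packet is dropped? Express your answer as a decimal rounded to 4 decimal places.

P(L|R1) = 0.23·0.176 + 0.77·0.027 = 0.04048 + 0.02079 = 0.06127
P(L|R2) = 0.78·0.076 + 0.22·0.157 = 0.05928 + 0.03454 = 0.09382
P(L|R3) = 0.61·0.114 + 0.39·0.197 = 0.06954 + 0.07683 = 0.14637
Then overall,
P(L) = 0.41·0.06127 + 0.2·0.09382 + 0.39·0.14637
      = 0.0251207 + 0.018764 + 0.0570843 = 0.100969

0.1010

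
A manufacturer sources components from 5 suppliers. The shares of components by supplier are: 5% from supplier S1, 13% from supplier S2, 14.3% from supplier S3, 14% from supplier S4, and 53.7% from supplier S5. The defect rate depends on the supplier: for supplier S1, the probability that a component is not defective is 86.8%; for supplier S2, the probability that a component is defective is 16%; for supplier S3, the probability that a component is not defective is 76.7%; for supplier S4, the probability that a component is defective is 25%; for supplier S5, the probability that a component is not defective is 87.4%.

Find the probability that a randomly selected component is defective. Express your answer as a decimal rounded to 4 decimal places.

0.1634

P(D|S1) = 1 − 0.868 = 0.132.
P(D|S3) = 1 − 0.767 = 0.233.
P(D|S5) = 1 − 0.874 = 0.126.
Summing over the partition,
P(D) = P(D|S1)·P(S1) + P(D|S2)·P(S2) + P(D|S3)·P(S3) + P(D|S4)·P(S4) + P(D|S5)·P(S5)
      = 0.132·0.05 + 0.16·0.13 + 0.233·0.143 + 0.25·0.14 + 0.126·0.537
      = 0.0066 + 0.0208 + 0.033319 + 0.035 + 0.067662 = 0.163381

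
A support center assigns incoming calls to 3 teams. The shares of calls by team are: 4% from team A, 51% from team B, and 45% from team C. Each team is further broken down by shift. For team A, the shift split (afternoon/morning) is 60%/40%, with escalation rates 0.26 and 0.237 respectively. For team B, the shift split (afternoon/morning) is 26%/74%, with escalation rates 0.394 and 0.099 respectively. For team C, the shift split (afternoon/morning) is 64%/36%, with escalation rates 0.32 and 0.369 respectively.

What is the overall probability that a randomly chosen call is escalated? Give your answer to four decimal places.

P(E|A) = 0.6·0.26 + 0.4·0.237 = 0.156 + 0.0948 = 0.2508
P(E|B) = 0.26·0.394 + 0.74·0.099 = 0.10244 + 0.07326 = 0.1757
P(E|C) = 0.64·0.32 + 0.36·0.369 = 0.2048 + 0.13284 = 0.33764
Then overall,
P(E) = 0.04·0.2508 + 0.51·0.1757 + 0.45·0.33764
      = 0.010032 + 0.089607 + 0.151938 = 0.251577

P(E) ≈ 0.2516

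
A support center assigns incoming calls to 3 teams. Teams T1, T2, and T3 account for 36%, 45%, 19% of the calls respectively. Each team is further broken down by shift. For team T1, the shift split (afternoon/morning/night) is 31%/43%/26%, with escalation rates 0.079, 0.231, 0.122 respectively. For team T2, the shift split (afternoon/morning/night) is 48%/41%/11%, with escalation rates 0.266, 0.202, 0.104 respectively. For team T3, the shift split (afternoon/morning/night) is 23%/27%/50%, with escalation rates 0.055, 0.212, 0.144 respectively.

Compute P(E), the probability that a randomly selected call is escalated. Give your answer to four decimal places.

P(E|T1) = 0.31·0.079 + 0.43·0.231 + 0.26·0.122 = 0.02449 + 0.09933 + 0.03172 = 0.15554
P(E|T2) = 0.48·0.266 + 0.41·0.202 + 0.11·0.104 = 0.12768 + 0.08282 + 0.01144 = 0.22194
P(E|T3) = 0.23·0.055 + 0.27·0.212 + 0.5·0.144 = 0.01265 + 0.05724 + 0.072 = 0.14189
By total probability over the outer partition,
P(E) = 0.36·0.15554 + 0.45·0.22194 + 0.19·0.14189
      = 0.0559944 + 0.099873 + 0.0269591 = 0.1828265

0.1828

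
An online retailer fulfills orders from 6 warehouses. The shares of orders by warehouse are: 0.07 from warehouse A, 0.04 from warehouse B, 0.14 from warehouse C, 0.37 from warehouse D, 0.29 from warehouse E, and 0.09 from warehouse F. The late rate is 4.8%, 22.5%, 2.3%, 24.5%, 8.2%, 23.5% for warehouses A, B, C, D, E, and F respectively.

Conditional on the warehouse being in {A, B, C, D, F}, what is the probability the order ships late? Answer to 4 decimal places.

Let S = {A, B, C, D, F}.
P(S) = 0.07 + 0.04 + 0.14 + 0.37 + 0.09 = 0.71.
P(L ∩ S) = 0.048·0.07 + 0.225·0.04 + 0.023·0.14 + 0.245·0.37 + 0.235·0.09 = 0.00336 + 0.009 + 0.00322 + 0.09065 + 0.02115 = 0.12738.
P(L | S) = 0.12738 / 0.71 = 0.179408…

0.1794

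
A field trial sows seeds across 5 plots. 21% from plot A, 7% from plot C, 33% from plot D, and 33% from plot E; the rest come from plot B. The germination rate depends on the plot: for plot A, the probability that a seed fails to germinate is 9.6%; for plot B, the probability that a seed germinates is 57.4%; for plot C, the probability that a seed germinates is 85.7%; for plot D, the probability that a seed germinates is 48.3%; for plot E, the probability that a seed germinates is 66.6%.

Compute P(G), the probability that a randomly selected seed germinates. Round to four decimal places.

0.6634

P(B) = 1 − (0.21 + 0.07 + 0.33 + 0.33) = 0.06.
P(G|A) = 1 − 0.096 = 0.904.
Using total probability over the partition,
P(G) = P(G|A)·P(A) + P(G|B)·P(B) + P(G|C)·P(C) + P(G|D)·P(D) + P(G|E)·P(E)
      = 0.904·0.21 + 0.574·0.06 + 0.857·0.07 + 0.483·0.33 + 0.666·0.33
      = 0.18984 + 0.03444 + 0.05999 + 0.15939 + 0.21978 = 0.66344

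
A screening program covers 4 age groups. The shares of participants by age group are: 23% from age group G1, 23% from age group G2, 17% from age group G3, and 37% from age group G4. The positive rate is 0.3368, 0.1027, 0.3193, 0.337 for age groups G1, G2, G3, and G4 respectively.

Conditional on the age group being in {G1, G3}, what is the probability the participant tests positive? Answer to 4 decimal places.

Let S = {G1, G3}.
P(S) = 0.23 + 0.17 = 0.4.
P(T ∩ S) = 0.3368·0.23 + 0.3193·0.17 = 0.077464 + 0.054281 = 0.131745.
P(T | S) = 0.131745 / 0.4 = 0.329363…

0.3294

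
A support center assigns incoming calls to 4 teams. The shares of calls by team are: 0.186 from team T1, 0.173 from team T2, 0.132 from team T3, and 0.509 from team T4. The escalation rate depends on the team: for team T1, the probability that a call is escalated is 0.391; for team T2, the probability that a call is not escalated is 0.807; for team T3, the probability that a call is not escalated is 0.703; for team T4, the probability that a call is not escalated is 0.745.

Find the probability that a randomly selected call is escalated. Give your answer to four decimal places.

P(E) ≈ 0.2751

P(E|T2) = 1 − 0.807 = 0.193.
P(E|T3) = 1 − 0.703 = 0.297.
P(E|T4) = 1 − 0.745 = 0.255.
P(E) = P(E|T1)·P(T1) + P(E|T2)·P(T2) + P(E|T3)·P(T3) + P(E|T4)·P(T4)
      = 0.391·0.186 + 0.193·0.173 + 0.297·0.132 + 0.255·0.509
      = 0.072726 + 0.033389 + 0.039204 + 0.129795 = 0.275114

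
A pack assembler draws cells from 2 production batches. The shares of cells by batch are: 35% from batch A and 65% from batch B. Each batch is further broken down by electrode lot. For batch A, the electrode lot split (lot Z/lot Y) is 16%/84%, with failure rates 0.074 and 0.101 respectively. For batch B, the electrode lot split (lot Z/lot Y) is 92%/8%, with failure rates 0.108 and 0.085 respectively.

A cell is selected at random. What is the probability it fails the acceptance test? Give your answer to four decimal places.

P(F|A) = 0.16·0.074 + 0.84·0.101 = 0.01184 + 0.08484 = 0.09668
P(F|B) = 0.92·0.108 + 0.08·0.085 = 0.09936 + 0.0068 = 0.10616
Then overall,
P(F) = 0.35·0.09668 + 0.65·0.10616
      = 0.033838 + 0.069004 = 0.102842

P(F) ≈ 0.1028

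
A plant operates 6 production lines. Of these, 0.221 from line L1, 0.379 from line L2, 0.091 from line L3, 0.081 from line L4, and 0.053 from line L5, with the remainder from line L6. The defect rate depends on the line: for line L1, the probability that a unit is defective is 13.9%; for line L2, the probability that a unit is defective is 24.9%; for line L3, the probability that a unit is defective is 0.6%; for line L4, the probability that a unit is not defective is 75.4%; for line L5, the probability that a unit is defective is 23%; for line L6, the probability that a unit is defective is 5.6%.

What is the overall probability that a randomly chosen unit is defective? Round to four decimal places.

0.1676

P(L6) = 1 − (0.221 + 0.379 + 0.091 + 0.081 + 0.053) = 0.175.
P(D|L4) = 1 − 0.754 = 0.246.
P(D) = P(D|L1)·P(L1) + P(D|L2)·P(L2) + P(D|L3)·P(L3) + P(D|L4)·P(L4) + P(D|L5)·P(L5) + P(D|L6)·P(L6)
      = 0.139·0.221 + 0.249·0.379 + 0.006·0.091 + 0.246·0.081 + 0.23·0.053 + 0.056·0.175
      = 0.030719 + 0.094371 + 0.000546 + 0.019926 + 0.01219 + 0.0098 = 0.167552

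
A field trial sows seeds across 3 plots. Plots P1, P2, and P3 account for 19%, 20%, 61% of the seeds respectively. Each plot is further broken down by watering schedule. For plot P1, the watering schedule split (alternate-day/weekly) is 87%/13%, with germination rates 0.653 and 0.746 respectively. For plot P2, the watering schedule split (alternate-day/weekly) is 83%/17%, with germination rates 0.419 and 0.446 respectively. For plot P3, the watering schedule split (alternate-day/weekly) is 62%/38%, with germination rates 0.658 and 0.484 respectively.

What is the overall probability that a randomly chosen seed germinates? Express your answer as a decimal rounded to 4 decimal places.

0.5721

P(G|P1) = 0.87·0.653 + 0.13·0.746 = 0.56811 + 0.09698 = 0.66509
P(G|P2) = 0.83·0.419 + 0.17·0.446 = 0.34777 + 0.07582 = 0.42359
P(G|P3) = 0.62·0.658 + 0.38·0.484 = 0.40796 + 0.18392 = 0.59188
Then overall,
P(G) = 0.19·0.66509 + 0.2·0.42359 + 0.61·0.59188
      = 0.1263671 + 0.084718 + 0.3610468 = 0.5721319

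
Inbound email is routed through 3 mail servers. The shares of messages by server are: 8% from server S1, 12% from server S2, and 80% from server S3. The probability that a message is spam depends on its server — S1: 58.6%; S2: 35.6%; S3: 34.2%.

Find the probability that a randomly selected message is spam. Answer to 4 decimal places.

P(S) = P(S|S1)·P(S1) + P(S|S2)·P(S2) + P(S|S3)·P(S3)
      = 0.586·0.08 + 0.356·0.12 + 0.342·0.8
      = 0.04688 + 0.04272 + 0.2736 = 0.3632

0.3632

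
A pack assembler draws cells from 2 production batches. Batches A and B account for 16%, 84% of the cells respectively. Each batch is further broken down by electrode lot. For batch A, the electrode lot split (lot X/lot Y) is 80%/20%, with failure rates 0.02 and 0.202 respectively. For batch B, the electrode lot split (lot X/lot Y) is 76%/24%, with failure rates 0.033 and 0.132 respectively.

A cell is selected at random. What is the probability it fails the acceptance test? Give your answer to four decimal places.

P(F|A) = 0.8·0.02 + 0.2·0.202 = 0.016 + 0.0404 = 0.0564
P(F|B) = 0.76·0.033 + 0.24·0.132 = 0.02508 + 0.03168 = 0.05676
By total probability over the outer partition,
P(F) = 0.16·0.0564 + 0.84·0.05676
      = 0.009024 + 0.0476784 = 0.0567024

0.0567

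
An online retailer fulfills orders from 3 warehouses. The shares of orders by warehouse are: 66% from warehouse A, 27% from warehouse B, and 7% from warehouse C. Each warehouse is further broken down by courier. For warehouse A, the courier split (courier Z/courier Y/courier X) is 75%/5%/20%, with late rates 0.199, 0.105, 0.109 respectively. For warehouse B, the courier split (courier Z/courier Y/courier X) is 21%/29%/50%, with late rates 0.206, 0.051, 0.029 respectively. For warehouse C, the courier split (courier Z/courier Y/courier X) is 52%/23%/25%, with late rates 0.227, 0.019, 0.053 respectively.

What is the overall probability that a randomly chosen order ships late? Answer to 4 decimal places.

P(L|A) = 0.75·0.199 + 0.05·0.105 + 0.2·0.109 = 0.14925 + 0.00525 + 0.0218 = 0.1763
P(L|B) = 0.21·0.206 + 0.29·0.051 + 0.5·0.029 = 0.04326 + 0.01479 + 0.0145 = 0.07255
P(L|C) = 0.52·0.227 + 0.23·0.019 + 0.25·0.053 = 0.11804 + 0.00437 + 0.01325 = 0.13566
By total probability over the outer partition,
P(L) = 0.66·0.1763 + 0.27·0.07255 + 0.07·0.13566
      = 0.116358 + 0.0195885 + 0.0094962 = 0.1454427

0.1454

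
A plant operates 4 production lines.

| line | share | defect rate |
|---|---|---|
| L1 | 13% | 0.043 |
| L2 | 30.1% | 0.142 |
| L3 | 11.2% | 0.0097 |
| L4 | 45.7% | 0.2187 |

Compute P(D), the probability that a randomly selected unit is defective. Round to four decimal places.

P(D) ≈ 0.1494

Using total probability over the partition,
P(D) = P(D|L1)·P(L1) + P(D|L2)·P(L2) + P(D|L3)·P(L3) + P(D|L4)·P(L4)
      = 0.043·0.13 + 0.142·0.301 + 0.0097·0.112 + 0.2187·0.457
      = 0.00559 + 0.042742 + 0.0010864 + 0.0999459 = 0.1493643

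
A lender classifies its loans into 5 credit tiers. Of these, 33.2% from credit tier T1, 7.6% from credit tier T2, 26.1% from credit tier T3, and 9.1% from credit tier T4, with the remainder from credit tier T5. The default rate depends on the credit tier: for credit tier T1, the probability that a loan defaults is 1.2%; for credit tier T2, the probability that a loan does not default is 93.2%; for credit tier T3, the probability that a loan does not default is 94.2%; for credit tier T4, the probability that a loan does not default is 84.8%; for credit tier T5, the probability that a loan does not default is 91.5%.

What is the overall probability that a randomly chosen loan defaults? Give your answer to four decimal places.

P(T5) = 1 − (0.332 + 0.076 + 0.261 + 0.091) = 0.24.
P(D|T2) = 1 − 0.932 = 0.068.
P(D|T3) = 1 − 0.942 = 0.058.
P(D|T4) = 1 − 0.848 = 0.152.
P(D|T5) = 1 − 0.915 = 0.085.
Summing over the partition,
P(D) = P(D|T1)·P(T1) + P(D|T2)·P(T2) + P(D|T3)·P(T3) + P(D|T4)·P(T4) + P(D|T5)·P(T5)
      = 0.012·0.332 + 0.068·0.076 + 0.058·0.261 + 0.152·0.091 + 0.085·0.24
      = 0.003984 + 0.005168 + 0.015138 + 0.013832 + 0.0204 = 0.058522

0.0585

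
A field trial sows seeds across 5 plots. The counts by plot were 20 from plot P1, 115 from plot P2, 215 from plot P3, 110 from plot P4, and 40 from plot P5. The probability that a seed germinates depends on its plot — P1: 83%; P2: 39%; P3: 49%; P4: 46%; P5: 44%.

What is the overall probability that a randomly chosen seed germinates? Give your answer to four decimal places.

Total: 20 + 115 + 215 + 110 + 40 = 500.
P(P1) = 20/500 = 0.04. P(P2) = 115/500 = 0.23. P(P3) = 215/500 = 0.43. P(P4) = 110/500 = 0.22. P(P5) = 40/500 = 0.08.
Using total probability over the partition,
P(G) = P(G|P1)·P(P1) + P(G|P2)·P(P2) + P(G|P3)·P(P3) + P(G|P4)·P(P4) + P(G|P5)·P(P5)
      = 0.83·0.04 + 0.39·0.23 + 0.49·0.43 + 0.46·0.22 + 0.44·0.08
      = 0.0332 + 0.0897 + 0.2107 + 0.1012 + 0.0352 = 0.47

P(G) ≈ 0.4700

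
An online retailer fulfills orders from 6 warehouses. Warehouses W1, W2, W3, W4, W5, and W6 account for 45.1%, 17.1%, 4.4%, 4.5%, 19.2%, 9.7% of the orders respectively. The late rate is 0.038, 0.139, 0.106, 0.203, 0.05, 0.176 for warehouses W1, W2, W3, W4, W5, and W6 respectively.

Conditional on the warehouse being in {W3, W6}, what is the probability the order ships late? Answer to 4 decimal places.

Let S = {W3, W6}.
P(S) = 0.044 + 0.097 = 0.141.
P(L ∩ S) = 0.106·0.044 + 0.176·0.097 = 0.004664 + 0.017072 = 0.021736.
P(L | S) = 0.021736 / 0.141 = 0.154156…

0.1542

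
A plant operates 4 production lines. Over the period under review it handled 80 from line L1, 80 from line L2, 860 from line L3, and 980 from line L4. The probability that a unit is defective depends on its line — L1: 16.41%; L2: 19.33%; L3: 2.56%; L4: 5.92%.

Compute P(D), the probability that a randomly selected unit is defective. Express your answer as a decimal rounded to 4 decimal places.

Total: 80 + 80 + 860 + 980 = 2000.
P(L1) = 80/2000 = 0.04. P(L2) = 80/2000 = 0.04. P(L3) = 860/2000 = 0.43. P(L4) = 980/2000 = 0.49.
Using total probability over the partition,
P(D) = P(D|L1)·P(L1) + P(D|L2)·P(L2) + P(D|L3)·P(L3) + P(D|L4)·P(L4)
      = 0.1641·0.04 + 0.1933·0.04 + 0.0256·0.43 + 0.0592·0.49
      = 0.006564 + 0.007732 + 0.011008 + 0.029008 = 0.054312

0.0543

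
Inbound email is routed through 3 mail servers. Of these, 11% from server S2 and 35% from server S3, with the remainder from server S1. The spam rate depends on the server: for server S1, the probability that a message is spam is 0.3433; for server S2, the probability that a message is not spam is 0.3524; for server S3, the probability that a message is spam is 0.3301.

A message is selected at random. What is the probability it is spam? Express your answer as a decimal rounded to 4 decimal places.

P(S1) = 1 − (0.11 + 0.35) = 0.54.
P(S|S2) = 1 − 0.3524 = 0.6476.
Using total probability over the partition,
P(S) = P(S|S1)·P(S1) + P(S|S2)·P(S2) + P(S|S3)·P(S3)
      = 0.3433·0.54 + 0.6476·0.11 + 0.3301·0.35
      = 0.185382 + 0.071236 + 0.115535 = 0.372153

P(S) ≈ 0.3722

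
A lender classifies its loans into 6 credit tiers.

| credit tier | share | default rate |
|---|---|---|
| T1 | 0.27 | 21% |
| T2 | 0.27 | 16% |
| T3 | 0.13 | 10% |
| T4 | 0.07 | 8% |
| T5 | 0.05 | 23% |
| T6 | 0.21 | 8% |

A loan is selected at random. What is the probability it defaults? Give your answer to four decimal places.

P(D) = P(D|T1)·P(T1) + P(D|T2)·P(T2) + P(D|T3)·P(T3) + P(D|T4)·P(T4) + P(D|T5)·P(T5) + P(D|T6)·P(T6)
      = 0.21·0.27 + 0.16·0.27 + 0.1·0.13 + 0.08·0.07 + 0.23·0.05 + 0.08·0.21
      = 0.0567 + 0.0432 + 0.013 + 0.0056 + 0.0115 + 0.0168 = 0.1468

P(D) ≈ 0.1468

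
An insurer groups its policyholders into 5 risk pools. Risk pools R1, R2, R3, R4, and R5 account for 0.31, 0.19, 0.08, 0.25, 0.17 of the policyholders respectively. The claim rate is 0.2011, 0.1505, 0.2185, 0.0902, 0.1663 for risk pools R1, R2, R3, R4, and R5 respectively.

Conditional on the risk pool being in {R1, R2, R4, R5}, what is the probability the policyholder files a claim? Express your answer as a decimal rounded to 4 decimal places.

Let S = {R1, R2, R4, R5}.
P(S) = 0.31 + 0.19 + 0.25 + 0.17 = 0.92.
P(C ∩ S) = 0.2011·0.31 + 0.1505·0.19 + 0.0902·0.25 + 0.1663·0.17 = 0.062341 + 0.028595 + 0.02255 + 0.028271 = 0.141757.
P(C | S) = 0.141757 / 0.92 = 0.154084…

0.1541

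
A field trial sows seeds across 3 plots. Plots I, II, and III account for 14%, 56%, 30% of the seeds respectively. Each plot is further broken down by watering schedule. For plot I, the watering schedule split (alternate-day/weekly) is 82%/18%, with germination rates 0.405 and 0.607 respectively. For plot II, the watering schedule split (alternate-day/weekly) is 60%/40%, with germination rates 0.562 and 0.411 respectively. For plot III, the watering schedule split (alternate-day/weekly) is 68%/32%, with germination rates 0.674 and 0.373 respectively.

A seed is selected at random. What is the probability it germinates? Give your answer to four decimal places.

P(G|I) = 0.82·0.405 + 0.18·0.607 = 0.3321 + 0.10926 = 0.44136
P(G|II) = 0.6·0.562 + 0.4·0.411 = 0.3372 + 0.1644 = 0.5016
P(G|III) = 0.68·0.674 + 0.32·0.373 = 0.45832 + 0.11936 = 0.57768
By total probability over the outer partition,
P(G) = 0.14·0.44136 + 0.56·0.5016 + 0.3·0.57768
      = 0.0617904 + 0.280896 + 0.173304 = 0.5159904

P(G) ≈ 0.5160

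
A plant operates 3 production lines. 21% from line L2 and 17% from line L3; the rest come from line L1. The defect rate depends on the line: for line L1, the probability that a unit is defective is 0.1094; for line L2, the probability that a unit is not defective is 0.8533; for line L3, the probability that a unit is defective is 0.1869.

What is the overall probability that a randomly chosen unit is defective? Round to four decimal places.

P(L1) = 1 − (0.21 + 0.17) = 0.62.
P(D|L2) = 1 − 0.8533 = 0.1467.
P(D) = P(D|L1)·P(L1) + P(D|L2)·P(L2) + P(D|L3)·P(L3)
      = 0.1094·0.62 + 0.1467·0.21 + 0.1869·0.17
      = 0.067828 + 0.030807 + 0.031773 = 0.130408

P(D) ≈ 0.1304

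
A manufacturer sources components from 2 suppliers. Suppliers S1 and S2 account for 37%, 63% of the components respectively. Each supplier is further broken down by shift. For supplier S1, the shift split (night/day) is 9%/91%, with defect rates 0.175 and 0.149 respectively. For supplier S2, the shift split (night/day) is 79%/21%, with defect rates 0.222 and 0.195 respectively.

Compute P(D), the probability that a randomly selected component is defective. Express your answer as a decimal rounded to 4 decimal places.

0.1923

P(D|S1) = 0.09·0.175 + 0.91·0.149 = 0.01575 + 0.13559 = 0.15134
P(D|S2) = 0.79·0.222 + 0.21·0.195 = 0.17538 + 0.04095 = 0.21633
Then overall,
P(D) = 0.37·0.15134 + 0.63·0.21633
      = 0.0559958 + 0.1362879 = 0.1922837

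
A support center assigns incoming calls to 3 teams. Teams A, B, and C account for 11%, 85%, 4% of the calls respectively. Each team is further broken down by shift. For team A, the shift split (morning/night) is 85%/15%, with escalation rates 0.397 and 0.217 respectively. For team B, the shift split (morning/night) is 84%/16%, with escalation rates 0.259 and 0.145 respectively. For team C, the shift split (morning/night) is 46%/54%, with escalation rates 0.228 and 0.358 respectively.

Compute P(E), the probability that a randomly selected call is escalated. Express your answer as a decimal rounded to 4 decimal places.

P(E) ≈ 0.2573

P(E|A) = 0.85·0.397 + 0.15·0.217 = 0.33745 + 0.03255 = 0.37
P(E|B) = 0.84·0.259 + 0.16·0.145 = 0.21756 + 0.0232 = 0.24076
P(E|C) = 0.46·0.228 + 0.54·0.358 = 0.10488 + 0.19332 = 0.2982
By total probability over the outer partition,
P(E) = 0.11·0.37 + 0.85·0.24076 + 0.04·0.2982
      = 0.0407 + 0.204646 + 0.011928 = 0.257274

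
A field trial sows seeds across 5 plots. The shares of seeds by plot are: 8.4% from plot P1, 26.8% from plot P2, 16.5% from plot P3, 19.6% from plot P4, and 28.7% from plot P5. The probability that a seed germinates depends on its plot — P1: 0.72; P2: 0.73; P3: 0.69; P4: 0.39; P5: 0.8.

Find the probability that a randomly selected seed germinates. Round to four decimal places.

P(G) ≈ 0.6760

P(G) = P(G|P1)·P(P1) + P(G|P2)·P(P2) + P(G|P3)·P(P3) + P(G|P4)·P(P4) + P(G|P5)·P(P5)
      = 0.72·0.084 + 0.73·0.268 + 0.69·0.165 + 0.39·0.196 + 0.8·0.287
      = 0.06048 + 0.19564 + 0.11385 + 0.07644 + 0.2296 = 0.67601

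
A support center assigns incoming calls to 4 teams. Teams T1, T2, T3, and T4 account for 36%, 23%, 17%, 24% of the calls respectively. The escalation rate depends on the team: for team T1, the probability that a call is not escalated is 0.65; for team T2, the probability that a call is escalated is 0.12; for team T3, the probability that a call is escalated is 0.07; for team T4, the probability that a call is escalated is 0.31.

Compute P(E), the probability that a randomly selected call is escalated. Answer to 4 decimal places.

P(E) ≈ 0.2399

P(E|T1) = 1 − 0.65 = 0.35.
P(E) = P(E|T1)·P(T1) + P(E|T2)·P(T2) + P(E|T3)·P(T3) + P(E|T4)·P(T4)
      = 0.35·0.36 + 0.12·0.23 + 0.07·0.17 + 0.31·0.24
      = 0.126 + 0.0276 + 0.0119 + 0.0744 = 0.2399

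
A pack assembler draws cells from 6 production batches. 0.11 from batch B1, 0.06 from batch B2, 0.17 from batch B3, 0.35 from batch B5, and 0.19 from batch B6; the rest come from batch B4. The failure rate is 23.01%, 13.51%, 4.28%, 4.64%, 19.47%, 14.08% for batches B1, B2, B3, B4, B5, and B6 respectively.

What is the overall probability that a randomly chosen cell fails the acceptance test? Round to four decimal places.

P(B4) = 1 − (0.11 + 0.06 + 0.17 + 0.35 + 0.19) = 0.12.
P(F) = P(F|B1)·P(B1) + P(F|B2)·P(B2) + P(F|B3)·P(B3) + P(F|B4)·P(B4) + P(F|B5)·P(B5) + P(F|B6)·P(B6)
      = 0.2301·0.11 + 0.1351·0.06 + 0.0428·0.17 + 0.0464·0.12 + 0.1947·0.35 + 0.1408·0.19
      = 0.025311 + 0.008106 + 0.007276 + 0.005568 + 0.068145 + 0.026752 = 0.141158

P(F) ≈ 0.1412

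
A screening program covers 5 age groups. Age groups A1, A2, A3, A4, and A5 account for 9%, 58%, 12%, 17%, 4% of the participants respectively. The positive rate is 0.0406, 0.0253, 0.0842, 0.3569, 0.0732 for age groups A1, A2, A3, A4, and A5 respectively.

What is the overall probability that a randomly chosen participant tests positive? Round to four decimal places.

P(T) ≈ 0.0920

Summing over the partition,
P(T) = P(T|A1)·P(A1) + P(T|A2)·P(A2) + P(T|A3)·P(A3) + P(T|A4)·P(A4) + P(T|A5)·P(A5)
      = 0.0406·0.09 + 0.0253·0.58 + 0.0842·0.12 + 0.3569·0.17 + 0.0732·0.04
      = 0.003654 + 0.014674 + 0.010104 + 0.060673 + 0.002928 = 0.092033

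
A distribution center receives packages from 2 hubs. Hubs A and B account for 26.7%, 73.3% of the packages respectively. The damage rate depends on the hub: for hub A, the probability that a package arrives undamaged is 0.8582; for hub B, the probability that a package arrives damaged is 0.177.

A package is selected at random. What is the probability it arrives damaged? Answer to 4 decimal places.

P(D|A) = 1 − 0.8582 = 0.1418.
P(D) = P(D|A)·P(A) + P(D|B)·P(B)
      = 0.1418·0.267 + 0.177·0.733
      = 0.0378606 + 0.129741 = 0.1676016

0.1676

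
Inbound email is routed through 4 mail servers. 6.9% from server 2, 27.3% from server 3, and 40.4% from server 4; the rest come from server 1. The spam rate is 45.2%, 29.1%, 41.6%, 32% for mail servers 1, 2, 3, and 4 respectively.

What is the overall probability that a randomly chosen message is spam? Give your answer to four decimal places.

0.3777

P(1) = 1 − (0.069 + 0.273 + 0.404) = 0.254.
P(S) = P(S|1)·P(1) + P(S|2)·P(2) + P(S|3)·P(3) + P(S|4)·P(4)
      = 0.452·0.254 + 0.291·0.069 + 0.416·0.273 + 0.32·0.404
      = 0.114808 + 0.020079 + 0.113568 + 0.12928 = 0.377735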